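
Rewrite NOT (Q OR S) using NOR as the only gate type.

(((Q NOR S) NOR (Q NOR S)) NOR ((Q NOR S) NOR (Q NOR S)))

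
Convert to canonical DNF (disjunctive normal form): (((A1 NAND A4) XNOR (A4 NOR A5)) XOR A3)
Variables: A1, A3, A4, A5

(NOT A1 AND NOT A3 AND NOT A4 AND NOT A5) OR (NOT A1 AND A3 AND NOT A4 AND A5) OR (NOT A1 AND A3 AND A4 AND NOT A5) OR (NOT A1 AND A3 AND A4 AND A5) OR (A1 AND NOT A3 AND NOT A4 AND NOT A5) OR (A1 AND NOT A3 AND A4 AND NOT A5) OR (A1 AND NOT A3 AND A4 AND A5) OR (A1 AND A3 AND NOT A4 AND A5)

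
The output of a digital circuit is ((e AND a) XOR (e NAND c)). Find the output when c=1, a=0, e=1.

Substituting: ((1 AND 0) XOR (1 NAND 1))
= 0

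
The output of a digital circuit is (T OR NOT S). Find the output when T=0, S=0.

Substituting: (0 OR NOT 0)
= 1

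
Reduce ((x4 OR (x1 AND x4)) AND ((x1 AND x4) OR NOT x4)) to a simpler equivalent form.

By distribution ((E OR v) AND (E OR NOT v) = E):
= (x1 AND x4)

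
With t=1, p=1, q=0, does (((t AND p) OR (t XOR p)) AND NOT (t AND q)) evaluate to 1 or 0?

Substituting: (((1 AND 1) OR (1 XOR 1)) AND NOT (1 AND 0))
= 1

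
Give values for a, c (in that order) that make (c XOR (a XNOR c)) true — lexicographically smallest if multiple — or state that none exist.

a=0, c=0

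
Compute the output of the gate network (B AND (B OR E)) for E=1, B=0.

Substituting: (0 AND (0 OR 1))
= 0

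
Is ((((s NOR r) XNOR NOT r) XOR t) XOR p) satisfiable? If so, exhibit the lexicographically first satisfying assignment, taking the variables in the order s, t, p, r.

s=0, t=0, p=0, r=0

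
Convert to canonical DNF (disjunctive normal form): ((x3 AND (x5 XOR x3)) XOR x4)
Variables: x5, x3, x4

(NOT x5 AND NOT x3 AND x4) OR (NOT x5 AND x3 AND NOT x4) OR (x5 AND NOT x3 AND x4) OR (x5 AND x3 AND x4)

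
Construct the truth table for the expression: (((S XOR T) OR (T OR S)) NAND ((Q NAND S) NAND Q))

T | Q | S | Output
------------------
0 | 0 | 0 | 1
0 | 0 | 1 | 0
0 | 1 | 0 | 1
0 | 1 | 1 | 0
1 | 0 | 0 | 0
1 | 0 | 1 | 0
1 | 1 | 0 | 1
1 | 1 | 1 | 0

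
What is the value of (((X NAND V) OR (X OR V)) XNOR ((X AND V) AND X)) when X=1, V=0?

Substituting: (((1 NAND 0) OR (1 OR 0)) XNOR ((1 AND 0) AND 1))
= 0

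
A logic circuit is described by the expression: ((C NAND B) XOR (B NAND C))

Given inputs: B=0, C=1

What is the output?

Substituting: ((1 NAND 0) XOR (0 NAND 1))
= 0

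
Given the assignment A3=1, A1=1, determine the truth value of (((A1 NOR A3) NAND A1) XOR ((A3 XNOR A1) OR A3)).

Substituting: (((1 NOR 1) NAND 1) XOR ((1 XNOR 1) OR 1))
= 0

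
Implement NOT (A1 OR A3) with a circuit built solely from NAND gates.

(((A1 NAND A1) NAND (A3 NAND A3)) NAND ((A1 NAND A1) NAND (A3 NAND A3)))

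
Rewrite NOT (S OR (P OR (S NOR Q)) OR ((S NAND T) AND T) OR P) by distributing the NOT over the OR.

NOT S AND NOT (P OR (S NOR Q)) AND NOT ((S NAND T) AND T) AND NOT P
De Morgan's: NOT(OR of terms) = AND of negations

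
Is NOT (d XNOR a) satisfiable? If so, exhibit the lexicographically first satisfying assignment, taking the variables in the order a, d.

a=0, d=1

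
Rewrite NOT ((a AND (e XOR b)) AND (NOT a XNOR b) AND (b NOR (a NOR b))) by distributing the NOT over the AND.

NOT (a AND (e XOR b)) OR NOT (NOT a XNOR b) OR NOT (b NOR (a NOR b))
De Morgan's: NOT(AND of terms) = OR of negations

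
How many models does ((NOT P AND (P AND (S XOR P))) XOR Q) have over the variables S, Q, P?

Satisfying assignments: (0,1,0), (0,1,1), (1,1,0), (1,1,1)
Count: 4 out of 8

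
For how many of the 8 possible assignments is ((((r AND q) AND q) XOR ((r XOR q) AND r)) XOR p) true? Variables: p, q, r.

Satisfying assignments: (0,0,1), (0,1,1), (1,0,0), (1,1,0)
Count: 4 out of 8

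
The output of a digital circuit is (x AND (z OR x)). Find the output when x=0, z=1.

Substituting: (0 AND (1 OR 0))
= 0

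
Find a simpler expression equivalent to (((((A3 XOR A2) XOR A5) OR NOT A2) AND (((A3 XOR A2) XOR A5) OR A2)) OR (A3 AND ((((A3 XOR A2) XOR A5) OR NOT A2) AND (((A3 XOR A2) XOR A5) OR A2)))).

By absorption (E OR (E AND v) = E) then distribution ((E OR v) AND (E OR NOT v) = E):
= ((A3 XOR A2) XOR A5)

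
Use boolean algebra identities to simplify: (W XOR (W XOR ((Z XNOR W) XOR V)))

By XOR self-cancellation ((E XOR v) XOR v = E):
= ((Z XNOR W) XOR V)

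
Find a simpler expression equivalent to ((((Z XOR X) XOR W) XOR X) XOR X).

By XOR self-cancellation ((E XOR v) XOR v = E):
= ((Z XOR X) XOR W)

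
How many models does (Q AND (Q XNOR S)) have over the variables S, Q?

Satisfying assignments: (1,1)
Count: 1 out of 4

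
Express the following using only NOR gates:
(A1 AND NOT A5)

((A1 NOR A1) NOR ((A5 NOR A5) NOR (A5 NOR A5)))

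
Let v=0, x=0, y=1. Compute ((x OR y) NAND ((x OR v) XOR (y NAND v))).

Substituting: ((0 OR 1) NAND ((0 OR 0) XOR (1 NAND 0)))
= 0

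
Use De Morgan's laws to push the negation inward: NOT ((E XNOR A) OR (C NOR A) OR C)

NOT (E XNOR A) AND NOT (C NOR A) AND NOT C
De Morgan's: NOT(OR of terms) = AND of negations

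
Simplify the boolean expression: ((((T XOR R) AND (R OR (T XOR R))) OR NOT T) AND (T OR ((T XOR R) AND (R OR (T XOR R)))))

By distribution ((E OR v) AND (E OR NOT v) = E) then absorption (E AND (E OR v) = E):
= (T XOR R)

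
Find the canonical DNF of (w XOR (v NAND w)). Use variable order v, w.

(NOT v AND NOT w) OR (v AND NOT w) OR (v AND w)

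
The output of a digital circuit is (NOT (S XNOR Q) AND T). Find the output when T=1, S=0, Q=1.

Substituting: (NOT (0 XNOR 1) AND 1)
= 1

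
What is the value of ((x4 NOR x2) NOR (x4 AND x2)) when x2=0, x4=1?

Substituting: ((1 NOR 0) NOR (1 AND 0))
= 1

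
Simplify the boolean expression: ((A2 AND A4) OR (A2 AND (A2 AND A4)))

By absorption (E OR (E AND v) = E):
= (A2 AND A4)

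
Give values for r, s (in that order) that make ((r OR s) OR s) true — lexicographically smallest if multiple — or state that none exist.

r=0, s=1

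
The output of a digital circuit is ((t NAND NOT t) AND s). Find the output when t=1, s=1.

Substituting: ((1 NAND NOT 1) AND 1)
= 1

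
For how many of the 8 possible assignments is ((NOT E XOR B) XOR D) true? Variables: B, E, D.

Satisfying assignments: (0,0,0), (0,1,1), (1,0,1), (1,1,0)
Count: 4 out of 8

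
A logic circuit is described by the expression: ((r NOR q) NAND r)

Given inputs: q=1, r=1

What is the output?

Substituting: ((1 NOR 1) NAND 1)
= 1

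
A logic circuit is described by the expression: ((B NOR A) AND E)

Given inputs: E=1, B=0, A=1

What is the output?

Substituting: ((0 NOR 1) AND 1)
= 0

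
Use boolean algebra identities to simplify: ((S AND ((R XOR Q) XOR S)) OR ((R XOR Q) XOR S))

By absorption (E OR (E AND v) = E):
= ((R XOR Q) XOR S)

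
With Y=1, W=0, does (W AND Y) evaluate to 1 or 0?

Substituting: (0 AND 1)
= 0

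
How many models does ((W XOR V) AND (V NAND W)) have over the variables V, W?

Satisfying assignments: (0,1), (1,0)
Count: 2 out of 4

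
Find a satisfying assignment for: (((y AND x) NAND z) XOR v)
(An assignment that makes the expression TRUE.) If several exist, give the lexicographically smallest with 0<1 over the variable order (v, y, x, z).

v=0, y=0, x=0, z=0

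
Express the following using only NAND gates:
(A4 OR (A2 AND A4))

((A4 NAND A4) NAND (((A2 NAND A4) NAND (A2 NAND A4)) NAND ((A2 NAND A4) NAND (A2 NAND A4))))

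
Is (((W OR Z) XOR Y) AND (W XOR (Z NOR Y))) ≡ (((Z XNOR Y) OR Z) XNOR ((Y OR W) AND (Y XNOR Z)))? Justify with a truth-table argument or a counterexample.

No. Counterexample: with Z=0, W=0, Y=1, Expression 1 = 0 but Expression 2 = 1.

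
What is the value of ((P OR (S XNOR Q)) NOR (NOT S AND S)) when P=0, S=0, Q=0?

Substituting: ((0 OR (0 XNOR 0)) NOR (NOT 0 AND 0))
= 0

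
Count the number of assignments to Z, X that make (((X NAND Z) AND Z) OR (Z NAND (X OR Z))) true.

Satisfying assignments: (0,0), (0,1), (1,0)
Count: 3 out of 4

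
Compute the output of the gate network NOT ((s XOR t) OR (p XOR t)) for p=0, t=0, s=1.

Substituting: NOT ((1 XOR 0) OR (0 XOR 0))
= 0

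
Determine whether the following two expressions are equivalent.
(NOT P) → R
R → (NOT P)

No, Converse is not equivalent to original (counterexample: R=0, Q=0, P=0)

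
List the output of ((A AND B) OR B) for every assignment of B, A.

B | A | Output
--------------
0 | 0 | 0
0 | 1 | 0
1 | 0 | 1
1 | 1 | 1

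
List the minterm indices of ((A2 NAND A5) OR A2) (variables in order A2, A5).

Σm(0, 1, 2, 3) = (NOT A2 AND NOT A5) OR (NOT A2 AND A5) OR (A2 AND NOT A5) OR (A2 AND A5)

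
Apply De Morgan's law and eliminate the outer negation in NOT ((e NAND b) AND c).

NOT (e NAND b) OR NOT c
De Morgan's: NOT(AND of terms) = OR of negations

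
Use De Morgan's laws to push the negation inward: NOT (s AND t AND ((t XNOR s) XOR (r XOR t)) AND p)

NOT s OR NOT t OR NOT ((t XNOR s) XOR (r XOR t)) OR NOT p
De Morgan's: NOT(AND of terms) = OR of negations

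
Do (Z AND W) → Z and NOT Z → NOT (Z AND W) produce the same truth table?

Yes, Contrapositive is always equivalent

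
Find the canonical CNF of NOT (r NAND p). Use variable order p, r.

(p OR r) AND (p OR NOT r) AND (NOT p OR r)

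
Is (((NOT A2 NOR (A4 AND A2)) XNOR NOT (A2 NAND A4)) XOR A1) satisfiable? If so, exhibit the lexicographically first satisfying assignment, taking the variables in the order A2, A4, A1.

A2=0, A4=0, A1=0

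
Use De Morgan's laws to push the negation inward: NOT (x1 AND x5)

NOT x1 OR NOT x5
De Morgan's: NOT(AND of terms) = OR of negations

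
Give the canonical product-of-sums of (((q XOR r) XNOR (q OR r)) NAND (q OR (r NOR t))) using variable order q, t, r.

ΠM(0, 4, 6) = (q OR t OR r) AND (NOT q OR t OR r) AND (NOT q OR NOT t OR r)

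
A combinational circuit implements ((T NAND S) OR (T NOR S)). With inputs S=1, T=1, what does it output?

Substituting: ((1 NAND 1) OR (1 NOR 1))
= 0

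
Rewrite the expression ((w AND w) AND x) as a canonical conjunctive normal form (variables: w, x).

(w OR x) AND (w OR NOT x) AND (NOT w OR x)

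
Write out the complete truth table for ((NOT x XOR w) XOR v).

w | v | x | Output
------------------
0 | 0 | 0 | 1
0 | 0 | 1 | 0
0 | 1 | 0 | 0
0 | 1 | 1 | 1
1 | 0 | 0 | 0
1 | 0 | 1 | 1
1 | 1 | 0 | 1
1 | 1 | 1 | 0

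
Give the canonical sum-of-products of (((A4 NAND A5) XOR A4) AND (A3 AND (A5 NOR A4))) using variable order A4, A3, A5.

Σm(2) = (NOT A4 AND A3 AND NOT A5)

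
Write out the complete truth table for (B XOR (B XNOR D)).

B | D | Output
--------------
0 | 0 | 1
0 | 1 | 0
1 | 0 | 1
1 | 1 | 0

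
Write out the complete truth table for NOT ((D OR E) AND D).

E | D | Output
--------------
0 | 0 | 1
0 | 1 | 0
1 | 0 | 1
1 | 1 | 0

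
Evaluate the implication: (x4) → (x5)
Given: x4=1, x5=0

Antecedent (x4) = 1; consequent (x5) = 0.
1 → 0 = 0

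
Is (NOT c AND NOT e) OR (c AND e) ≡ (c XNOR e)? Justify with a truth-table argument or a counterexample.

Yes, they are equivalent — the two output columns agree on all 4 assignments:
c | e | Expression 1 | Expression 2
-----------------------------------
0 | 0 | 1 | 1
0 | 1 | 0 | 0
1 | 0 | 0 | 0
1 | 1 | 1 | 1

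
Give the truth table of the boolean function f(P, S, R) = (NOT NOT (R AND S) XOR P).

P | S | R | Output
------------------
0 | 0 | 0 | 0
0 | 0 | 1 | 0
0 | 1 | 0 | 0
0 | 1 | 1 | 1
1 | 0 | 0 | 1
1 | 0 | 1 | 1
1 | 1 | 0 | 1
1 | 1 | 1 | 0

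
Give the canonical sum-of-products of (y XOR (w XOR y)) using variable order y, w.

Σm(1, 3) = (NOT y AND w) OR (y AND w)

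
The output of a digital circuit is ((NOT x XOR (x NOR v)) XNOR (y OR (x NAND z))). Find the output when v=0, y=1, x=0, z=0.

Substituting: ((NOT 0 XOR (0 NOR 0)) XNOR (1 OR (0 NAND 0)))
= 0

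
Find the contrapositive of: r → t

Contrapositive: NOT t → NOT r
Note: A statement and its contrapositive are logically equivalent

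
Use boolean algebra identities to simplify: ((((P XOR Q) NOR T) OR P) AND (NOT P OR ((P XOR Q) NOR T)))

By distribution ((E OR v) AND (E OR NOT v) = E):
= ((P XOR Q) NOR T)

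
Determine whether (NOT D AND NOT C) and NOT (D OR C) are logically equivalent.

Yes, they are equivalent — the two output columns agree on all 4 assignments:
D | C | Expression 1 | Expression 2
-----------------------------------
0 | 0 | 1 | 1
0 | 1 | 0 | 0
1 | 0 | 0 | 0
1 | 1 | 0 | 0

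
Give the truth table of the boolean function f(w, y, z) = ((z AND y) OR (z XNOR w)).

w | y | z | Output
------------------
0 | 0 | 0 | 1
0 | 0 | 1 | 0
0 | 1 | 0 | 1
0 | 1 | 1 | 1
1 | 0 | 0 | 0
1 | 0 | 1 | 1
1 | 1 | 0 | 0
1 | 1 | 1 | 1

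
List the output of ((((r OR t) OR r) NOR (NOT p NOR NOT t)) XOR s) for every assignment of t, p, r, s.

t | p | r | s | Output
----------------------
0 | 0 | 0 | 0 | 1
0 | 0 | 0 | 1 | 0
0 | 0 | 1 | 0 | 0
0 | 0 | 1 | 1 | 1
0 | 1 | 0 | 0 | 1
0 | 1 | 0 | 1 | 0
0 | 1 | 1 | 0 | 0
0 | 1 | 1 | 1 | 1
1 | 0 | 0 | 0 | 0
1 | 0 | 0 | 1 | 1
1 | 0 | 1 | 0 | 0
1 | 0 | 1 | 1 | 1
1 | 1 | 0 | 0 | 0
1 | 1 | 0 | 1 | 1
1 | 1 | 1 | 0 | 0
1 | 1 | 1 | 1 | 1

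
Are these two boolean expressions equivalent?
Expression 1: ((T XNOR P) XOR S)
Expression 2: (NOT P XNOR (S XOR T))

No. Counterexample: with P=0, T=0, S=0, Expression 1 = 1 but Expression 2 = 0.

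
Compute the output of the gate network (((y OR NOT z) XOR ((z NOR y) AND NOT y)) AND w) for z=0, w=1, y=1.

Substituting: (((1 OR NOT 0) XOR ((0 NOR 1) AND NOT 1)) AND 1)
= 1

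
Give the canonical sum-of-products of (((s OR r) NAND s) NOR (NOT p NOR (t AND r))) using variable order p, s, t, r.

Σm(4, 5, 6, 7, 15) = (NOT p AND s AND NOT t AND NOT r) OR (NOT p AND s AND NOT t AND r) OR (NOT p AND s AND t AND NOT r) OR (NOT p AND s AND t AND r) OR (p AND s AND t AND r)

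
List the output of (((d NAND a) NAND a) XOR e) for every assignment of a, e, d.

a | e | d | Output
------------------
0 | 0 | 0 | 1
0 | 0 | 1 | 1
0 | 1 | 0 | 0
0 | 1 | 1 | 0
1 | 0 | 0 | 0
1 | 0 | 1 | 1
1 | 1 | 0 | 1
1 | 1 | 1 | 0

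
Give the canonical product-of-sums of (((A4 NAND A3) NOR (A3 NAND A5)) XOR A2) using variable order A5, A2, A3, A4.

ΠM(0, 1, 2, 3, 8, 9, 10, 15) = (A5 OR A2 OR A3 OR A4) AND (A5 OR A2 OR A3 OR NOT A4) AND (A5 OR A2 OR NOT A3 OR A4) AND (A5 OR A2 OR NOT A3 OR NOT A4) AND (NOT A5 OR A2 OR A3 OR A4) AND (NOT A5 OR A2 OR A3 OR NOT A4) AND (NOT A5 OR A2 OR NOT A3 OR A4) AND (NOT A5 OR NOT A2 OR NOT A3 OR NOT A4)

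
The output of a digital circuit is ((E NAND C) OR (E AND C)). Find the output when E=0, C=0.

Substituting: ((0 NAND 0) OR (0 AND 0))
= 1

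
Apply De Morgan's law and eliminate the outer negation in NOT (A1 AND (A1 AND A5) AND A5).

NOT A1 OR NOT (A1 AND A5) OR NOT A5
De Morgan's: NOT(AND of terms) = OR of negations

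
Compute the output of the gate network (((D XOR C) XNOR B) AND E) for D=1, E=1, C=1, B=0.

Substituting: (((1 XOR 1) XNOR 0) AND 1)
= 1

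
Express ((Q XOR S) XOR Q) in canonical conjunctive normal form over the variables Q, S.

(Q OR S) AND (NOT Q OR S)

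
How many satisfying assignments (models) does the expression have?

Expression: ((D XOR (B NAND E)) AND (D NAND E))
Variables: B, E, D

Satisfying assignments: (0,0,0), (0,1,0), (1,0,0)
Count: 3 out of 8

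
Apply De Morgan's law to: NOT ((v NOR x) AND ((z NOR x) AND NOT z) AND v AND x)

NOT (v NOR x) OR NOT ((z NOR x) AND NOT z) OR NOT v OR NOT x
De Morgan's: NOT(AND of terms) = OR of negations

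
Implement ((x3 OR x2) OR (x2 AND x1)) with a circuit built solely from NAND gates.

((((x3 NAND x3) NAND (x2 NAND x2)) NAND ((x3 NAND x3) NAND (x2 NAND x2))) NAND (((x2 NAND x1) NAND (x2 NAND x1)) NAND ((x2 NAND x1) NAND (x2 NAND x1))))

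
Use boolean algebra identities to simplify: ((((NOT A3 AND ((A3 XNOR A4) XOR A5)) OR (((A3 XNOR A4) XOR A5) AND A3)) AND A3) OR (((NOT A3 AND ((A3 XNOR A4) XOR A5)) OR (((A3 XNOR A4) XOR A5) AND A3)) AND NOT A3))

By distribution ((E AND v) OR (E AND NOT v) = E) then distribution ((E AND v) OR (E AND NOT v) = E):
= ((A3 XNOR A4) XOR A5)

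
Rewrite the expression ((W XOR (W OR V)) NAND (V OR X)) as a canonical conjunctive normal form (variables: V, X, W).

(NOT V OR X OR W) AND (NOT V OR NOT X OR W)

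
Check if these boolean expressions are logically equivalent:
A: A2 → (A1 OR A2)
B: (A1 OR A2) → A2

No, Converse is not equivalent to original (counterexample: A2=0, A1=1)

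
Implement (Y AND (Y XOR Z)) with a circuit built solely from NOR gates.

((Y NOR Y) NOR (((((Y NOR Z) NOR (Y NOR Z)) NOR ((Y NOR Z) NOR (Y NOR Z))) NOR ((((Y NOR Y) NOR (Z NOR Z)) NOR ((Y NOR Y) NOR (Z NOR Z))) NOR (((Y NOR Y) NOR (Z NOR Z)) NOR ((Y NOR Y) NOR (Z NOR Z))))) NOR ((((Y NOR Z) NOR (Y NOR Z)) NOR ((Y NOR Z) NOR (Y NOR Z))) NOR ((((Y NOR Y) NOR (Z NOR Z)) NOR ((Y NOR Y) NOR (Z NOR Z))) NOR (((Y NOR Y) NOR (Z NOR Z)) NOR ((Y NOR Y) NOR (Z NOR Z)))))))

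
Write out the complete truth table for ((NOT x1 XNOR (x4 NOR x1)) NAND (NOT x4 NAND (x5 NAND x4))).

x1 | x4 | x5 | Output
---------------------
0 | 0 | 0 | 1
0 | 0 | 1 | 1
0 | 1 | 0 | 1
0 | 1 | 1 | 1
1 | 0 | 0 | 1
1 | 0 | 1 | 1
1 | 1 | 0 | 0
1 | 1 | 1 | 0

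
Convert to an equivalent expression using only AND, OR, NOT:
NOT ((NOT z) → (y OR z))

(NOT z) AND NOT (y OR z)
(Negated implication: NOT(A → B) = A AND NOT B)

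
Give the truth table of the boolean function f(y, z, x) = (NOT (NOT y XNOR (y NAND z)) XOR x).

y | z | x | Output
------------------
0 | 0 | 0 | 0
0 | 0 | 1 | 1
0 | 1 | 0 | 0
0 | 1 | 1 | 1
1 | 0 | 0 | 1
1 | 0 | 1 | 0
1 | 1 | 0 | 0
1 | 1 | 1 | 1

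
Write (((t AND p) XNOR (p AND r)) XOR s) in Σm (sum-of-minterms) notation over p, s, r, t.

Σm(0, 1, 2, 3, 8, 11, 13, 14) = (NOT p AND NOT s AND NOT r AND NOT t) OR (NOT p AND NOT s AND NOT r AND t) OR (NOT p AND NOT s AND r AND NOT t) OR (NOT p AND NOT s AND r AND t) OR (p AND NOT s AND NOT r AND NOT t) OR (p AND NOT s AND r AND t) OR (p AND s AND NOT r AND t) OR (p AND s AND r AND NOT t)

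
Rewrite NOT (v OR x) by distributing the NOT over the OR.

NOT v AND NOT x
De Morgan's: NOT(OR of terms) = AND of negations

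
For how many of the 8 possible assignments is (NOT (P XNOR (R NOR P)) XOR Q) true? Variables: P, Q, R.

Satisfying assignments: (0,0,0), (0,1,1), (1,0,0), (1,0,1)
Count: 4 out of 8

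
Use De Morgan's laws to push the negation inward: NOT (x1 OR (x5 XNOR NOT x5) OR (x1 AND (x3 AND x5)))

NOT x1 AND NOT (x5 XNOR NOT x5) AND NOT (x1 AND (x3 AND x5))
De Morgan's: NOT(OR of terms) = AND of negations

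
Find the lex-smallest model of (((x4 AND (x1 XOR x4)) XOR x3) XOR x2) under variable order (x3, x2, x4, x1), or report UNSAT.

x3=0, x2=0, x4=1, x1=0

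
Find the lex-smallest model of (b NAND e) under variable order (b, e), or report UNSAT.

b=0, e=0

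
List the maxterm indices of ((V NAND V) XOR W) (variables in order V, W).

ΠM(1, 2) = (V OR NOT W) AND (NOT V OR W)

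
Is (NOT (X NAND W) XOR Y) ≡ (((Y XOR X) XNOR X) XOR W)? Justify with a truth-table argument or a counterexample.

No. Counterexample: with W=0, Y=0, X=0, Expression 1 = 0 but Expression 2 = 1.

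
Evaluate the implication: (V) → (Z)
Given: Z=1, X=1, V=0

Antecedent (V) = 0; consequent (Z) = 1.
0 → 1 = 1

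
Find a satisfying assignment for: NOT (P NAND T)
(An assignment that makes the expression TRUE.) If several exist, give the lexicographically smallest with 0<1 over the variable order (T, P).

T=1, P=1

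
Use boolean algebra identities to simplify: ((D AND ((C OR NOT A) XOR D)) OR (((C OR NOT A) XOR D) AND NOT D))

By distribution ((E AND v) OR (E AND NOT v) = E):
= ((C OR NOT A) XOR D)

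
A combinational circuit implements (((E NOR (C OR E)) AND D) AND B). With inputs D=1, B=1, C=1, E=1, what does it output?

Substituting: (((1 NOR (1 OR 1)) AND 1) AND 1)
= 0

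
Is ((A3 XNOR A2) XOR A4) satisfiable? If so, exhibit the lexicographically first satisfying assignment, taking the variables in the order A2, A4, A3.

A2=0, A4=0, A3=0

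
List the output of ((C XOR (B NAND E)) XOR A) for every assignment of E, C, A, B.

E | C | A | B | Output
----------------------
0 | 0 | 0 | 0 | 1
0 | 0 | 0 | 1 | 1
0 | 0 | 1 | 0 | 0
0 | 0 | 1 | 1 | 0
0 | 1 | 0 | 0 | 0
0 | 1 | 0 | 1 | 0
0 | 1 | 1 | 0 | 1
0 | 1 | 1 | 1 | 1
1 | 0 | 0 | 0 | 1
1 | 0 | 0 | 1 | 0
1 | 0 | 1 | 0 | 0
1 | 0 | 1 | 1 | 1
1 | 1 | 0 | 0 | 0
1 | 1 | 0 | 1 | 1
1 | 1 | 1 | 0 | 1
1 | 1 | 1 | 1 | 0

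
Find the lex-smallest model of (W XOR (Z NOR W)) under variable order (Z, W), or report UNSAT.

Z=0, W=0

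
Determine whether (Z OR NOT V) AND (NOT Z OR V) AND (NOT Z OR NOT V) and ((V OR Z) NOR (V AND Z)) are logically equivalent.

Yes, they are equivalent — the two output columns agree on all 4 assignments:
Z | V | Expression 1 | Expression 2
-----------------------------------
0 | 0 | 1 | 1
0 | 1 | 0 | 0
1 | 0 | 0 | 0
1 | 1 | 0 | 0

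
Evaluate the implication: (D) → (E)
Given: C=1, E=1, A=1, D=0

Antecedent (D) = 0; consequent (E) = 1.
0 → 1 = 1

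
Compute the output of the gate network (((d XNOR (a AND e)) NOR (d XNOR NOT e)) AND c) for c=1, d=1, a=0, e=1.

Substituting: (((1 XNOR (0 AND 1)) NOR (1 XNOR NOT 1)) AND 1)
= 1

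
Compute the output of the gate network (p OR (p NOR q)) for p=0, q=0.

Substituting: (0 OR (0 NOR 0))
= 1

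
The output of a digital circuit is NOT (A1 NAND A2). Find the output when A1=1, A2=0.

Substituting: NOT (1 NAND 0)
= 0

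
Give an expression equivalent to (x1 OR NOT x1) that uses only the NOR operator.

((x1 NOR (x1 NOR x1)) NOR (x1 NOR (x1 NOR x1)))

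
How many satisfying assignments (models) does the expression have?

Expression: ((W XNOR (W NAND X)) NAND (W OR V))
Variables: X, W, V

Satisfying assignments: (0,0,0), (0,0,1), (1,0,0), (1,0,1), (1,1,0), (1,1,1)
Count: 6 out of 8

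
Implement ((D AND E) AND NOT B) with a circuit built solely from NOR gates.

((((D NOR D) NOR (E NOR E)) NOR ((D NOR D) NOR (E NOR E))) NOR ((B NOR B) NOR (B NOR B)))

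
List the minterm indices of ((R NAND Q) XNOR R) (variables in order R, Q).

Σm(2) = (R AND NOT Q)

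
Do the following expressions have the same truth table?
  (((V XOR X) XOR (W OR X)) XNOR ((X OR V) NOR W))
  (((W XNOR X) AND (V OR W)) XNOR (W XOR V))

No. Counterexample: with V=0, X=0, W=0, Expression 1 = 0 but Expression 2 = 1.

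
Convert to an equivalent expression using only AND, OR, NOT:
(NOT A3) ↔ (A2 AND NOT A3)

((NOT A3) AND (A2 AND NOT A3)) OR (A3 AND NOT (A2 AND NOT A3))
(Biconditional = both true or both false)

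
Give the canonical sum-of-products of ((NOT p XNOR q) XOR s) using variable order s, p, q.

Σm(1, 2, 4, 7) = (NOT s AND NOT p AND q) OR (NOT s AND p AND NOT q) OR (s AND NOT p AND NOT q) OR (s AND p AND q)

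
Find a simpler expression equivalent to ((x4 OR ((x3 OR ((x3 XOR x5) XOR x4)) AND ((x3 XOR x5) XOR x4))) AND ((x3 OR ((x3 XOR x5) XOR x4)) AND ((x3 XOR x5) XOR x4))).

By absorption (E AND (E OR v) = E) then absorption (E AND (E OR v) = E):
= ((x3 XOR x5) XOR x4)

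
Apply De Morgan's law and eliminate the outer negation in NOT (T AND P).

NOT T OR NOT P
De Morgan's: NOT(AND of terms) = OR of negations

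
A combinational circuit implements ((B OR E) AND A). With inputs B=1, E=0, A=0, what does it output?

Substituting: ((1 OR 0) AND 0)
= 0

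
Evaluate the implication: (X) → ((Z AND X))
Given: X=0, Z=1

Antecedent (X) = 0; consequent ((Z AND X)) = 0.
0 → 0 = 1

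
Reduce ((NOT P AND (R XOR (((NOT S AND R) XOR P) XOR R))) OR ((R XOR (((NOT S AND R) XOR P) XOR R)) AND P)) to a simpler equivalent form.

By distribution ((E AND v) OR (E AND NOT v) = E) then XOR self-cancellation ((E XOR v) XOR v = E):
= ((NOT S AND R) XOR P)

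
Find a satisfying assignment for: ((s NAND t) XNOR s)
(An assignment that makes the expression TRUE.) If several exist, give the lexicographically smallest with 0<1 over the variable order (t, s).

t=0, s=1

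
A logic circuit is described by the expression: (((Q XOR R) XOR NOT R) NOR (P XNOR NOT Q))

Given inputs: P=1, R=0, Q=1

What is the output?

Substituting: (((1 XOR 0) XOR NOT 0) NOR (1 XNOR NOT 1))
= 1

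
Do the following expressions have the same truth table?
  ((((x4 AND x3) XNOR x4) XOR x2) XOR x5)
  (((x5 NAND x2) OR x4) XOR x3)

No. Counterexample: with x4=0, x2=0, x3=0, x5=1, Expression 1 = 0 but Expression 2 = 1.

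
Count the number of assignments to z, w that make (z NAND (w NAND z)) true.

Satisfying assignments: (0,0), (0,1), (1,1)
Count: 3 out of 4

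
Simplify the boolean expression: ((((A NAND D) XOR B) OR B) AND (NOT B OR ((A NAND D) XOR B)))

By distribution ((E OR v) AND (E OR NOT v) = E):
= ((A NAND D) XOR B)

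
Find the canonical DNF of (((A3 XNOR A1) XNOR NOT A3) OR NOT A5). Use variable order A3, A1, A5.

(NOT A3 AND NOT A1 AND NOT A5) OR (NOT A3 AND NOT A1 AND A5) OR (NOT A3 AND A1 AND NOT A5) OR (A3 AND NOT A1 AND NOT A5) OR (A3 AND NOT A1 AND A5) OR (A3 AND A1 AND NOT A5)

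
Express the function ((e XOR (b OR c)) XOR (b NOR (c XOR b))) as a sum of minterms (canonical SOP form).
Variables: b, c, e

Σm(0, 2, 4, 6) = (NOT b AND NOT c AND NOT e) OR (NOT b AND c AND NOT e) OR (b AND NOT c AND NOT e) OR (b AND c AND NOT e)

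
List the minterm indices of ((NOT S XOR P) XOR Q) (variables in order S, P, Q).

Σm(0, 3, 5, 6) = (NOT S AND NOT P AND NOT Q) OR (NOT S AND P AND Q) OR (S AND NOT P AND Q) OR (S AND P AND NOT Q)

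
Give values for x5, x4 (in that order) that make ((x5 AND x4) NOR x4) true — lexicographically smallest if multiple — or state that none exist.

x5=0, x4=0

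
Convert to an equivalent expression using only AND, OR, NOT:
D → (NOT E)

NOT D OR (NOT E)
(Implication elimination: A → B = NOT A OR B)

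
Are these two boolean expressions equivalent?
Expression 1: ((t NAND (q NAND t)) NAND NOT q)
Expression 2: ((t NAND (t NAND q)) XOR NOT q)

Yes, they are equivalent — the two output columns agree on all 4 assignments:
t | q | Expression 1 | Expression 2
-----------------------------------
0 | 0 | 0 | 0
0 | 1 | 1 | 1
1 | 0 | 1 | 1
1 | 1 | 1 | 1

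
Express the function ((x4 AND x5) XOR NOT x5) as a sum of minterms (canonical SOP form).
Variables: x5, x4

Σm(0, 1, 3) = (NOT x5 AND NOT x4) OR (NOT x5 AND x4) OR (x5 AND x4)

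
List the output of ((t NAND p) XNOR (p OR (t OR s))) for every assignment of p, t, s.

p | t | s | Output
------------------
0 | 0 | 0 | 0
0 | 0 | 1 | 1
0 | 1 | 0 | 1
0 | 1 | 1 | 1
1 | 0 | 0 | 1
1 | 0 | 1 | 1
1 | 1 | 0 | 0
1 | 1 | 1 | 0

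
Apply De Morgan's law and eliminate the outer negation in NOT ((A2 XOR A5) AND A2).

NOT (A2 XOR A5) OR NOT A2
De Morgan's: NOT(AND of terms) = OR of negations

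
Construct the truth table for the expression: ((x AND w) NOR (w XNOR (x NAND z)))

x | w | z | Output
------------------
0 | 0 | 0 | 1
0 | 0 | 1 | 1
0 | 1 | 0 | 0
0 | 1 | 1 | 0
1 | 0 | 0 | 1
1 | 0 | 1 | 0
1 | 1 | 0 | 0
1 | 1 | 1 | 0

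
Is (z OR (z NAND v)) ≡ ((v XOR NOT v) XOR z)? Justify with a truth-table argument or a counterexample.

No. Counterexample: with v=0, z=1, Expression 1 = 1 but Expression 2 = 0.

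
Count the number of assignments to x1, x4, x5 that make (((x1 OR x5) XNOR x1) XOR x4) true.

Satisfying assignments: (0,0,0), (0,1,1), (1,0,0), (1,0,1)
Count: 4 out of 8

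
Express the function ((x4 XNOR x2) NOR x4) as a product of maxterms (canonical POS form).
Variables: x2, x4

ΠM(0, 1, 3) = (x2 OR x4) AND (x2 OR NOT x4) AND (NOT x2 OR NOT x4)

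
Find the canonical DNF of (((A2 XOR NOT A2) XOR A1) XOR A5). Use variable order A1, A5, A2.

(NOT A1 AND NOT A5 AND NOT A2) OR (NOT A1 AND NOT A5 AND A2) OR (A1 AND A5 AND NOT A2) OR (A1 AND A5 AND A2)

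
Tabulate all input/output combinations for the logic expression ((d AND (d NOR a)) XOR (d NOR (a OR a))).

d | a | Output
--------------
0 | 0 | 1
0 | 1 | 0
1 | 0 | 0
1 | 1 | 0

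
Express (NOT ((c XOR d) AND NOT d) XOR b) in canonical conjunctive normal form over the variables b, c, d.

(b OR NOT c OR d) AND (NOT b OR c OR d) AND (NOT b OR c OR NOT d) AND (NOT b OR NOT c OR NOT d)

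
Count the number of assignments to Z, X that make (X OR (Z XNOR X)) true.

Satisfying assignments: (0,0), (0,1), (1,1)
Count: 3 out of 4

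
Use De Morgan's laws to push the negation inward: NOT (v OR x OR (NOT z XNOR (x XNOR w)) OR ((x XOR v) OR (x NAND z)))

NOT v AND NOT x AND NOT (NOT z XNOR (x XNOR w)) AND NOT ((x XOR v) OR (x NAND z))
De Morgan's: NOT(OR of terms) = AND of negations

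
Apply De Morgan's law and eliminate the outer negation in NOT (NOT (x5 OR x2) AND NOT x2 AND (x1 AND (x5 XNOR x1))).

(x5 OR x2) OR x2 OR NOT (x1 AND (x5 XNOR x1))
De Morgan's: NOT(AND of terms) = OR of negations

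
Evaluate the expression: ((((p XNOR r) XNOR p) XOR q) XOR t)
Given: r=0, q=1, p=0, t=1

Substituting: ((((0 XNOR 0) XNOR 0) XOR 1) XOR 1)
= 0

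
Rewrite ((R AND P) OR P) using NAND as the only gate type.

((((R NAND P) NAND (R NAND P)) NAND ((R NAND P) NAND (R NAND P))) NAND (P NAND P))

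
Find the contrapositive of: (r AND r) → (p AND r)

Contrapositive: NOT (p AND r) → NOT (r AND r)
Note: A statement and its contrapositive are logically equivalent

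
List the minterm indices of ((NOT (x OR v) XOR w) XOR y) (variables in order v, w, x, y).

Σm(0, 3, 5, 6, 9, 11, 12, 14) = (NOT v AND NOT w AND NOT x AND NOT y) OR (NOT v AND NOT w AND x AND y) OR (NOT v AND w AND NOT x AND y) OR (NOT v AND w AND x AND NOT y) OR (v AND NOT w AND NOT x AND y) OR (v AND NOT w AND x AND y) OR (v AND w AND NOT x AND NOT y) OR (v AND w AND x AND NOT y)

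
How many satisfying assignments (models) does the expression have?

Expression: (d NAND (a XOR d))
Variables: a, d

Satisfying assignments: (0,0), (1,0), (1,1)
Count: 3 out of 4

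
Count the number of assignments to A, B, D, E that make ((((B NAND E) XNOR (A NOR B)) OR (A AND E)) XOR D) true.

Satisfying assignments: (0,0,0,0), (0,0,0,1), (0,1,0,1), (0,1,1,0), (1,0,0,1), (1,0,1,0), (1,1,0,1), (1,1,1,0)
Count: 8 out of 16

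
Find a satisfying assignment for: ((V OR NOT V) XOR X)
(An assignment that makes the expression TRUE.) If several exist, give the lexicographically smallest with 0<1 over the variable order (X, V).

X=0, V=0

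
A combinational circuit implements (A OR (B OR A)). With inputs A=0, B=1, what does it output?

Substituting: (0 OR (1 OR 0))
= 1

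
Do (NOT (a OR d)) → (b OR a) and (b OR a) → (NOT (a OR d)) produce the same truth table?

No, Converse is not equivalent to original (counterexample: a=0, d=0, b=0)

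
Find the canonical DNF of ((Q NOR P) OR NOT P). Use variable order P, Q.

(NOT P AND NOT Q) OR (NOT P AND Q)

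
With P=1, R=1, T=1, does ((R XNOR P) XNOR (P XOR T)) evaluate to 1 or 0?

Substituting: ((1 XNOR 1) XNOR (1 XOR 1))
= 0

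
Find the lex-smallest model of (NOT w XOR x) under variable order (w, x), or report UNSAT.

w=0, x=0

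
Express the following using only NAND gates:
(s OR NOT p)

((s NAND s) NAND ((p NAND p) NAND (p NAND p)))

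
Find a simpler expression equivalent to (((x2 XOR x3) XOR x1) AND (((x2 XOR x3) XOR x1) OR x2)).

By absorption (E AND (E OR v) = E):
= ((x2 XOR x3) XOR x1)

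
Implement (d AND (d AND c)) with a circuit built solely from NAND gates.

((d NAND ((d NAND c) NAND (d NAND c))) NAND (d NAND ((d NAND c) NAND (d NAND c))))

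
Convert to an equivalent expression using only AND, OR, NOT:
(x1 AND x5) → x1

NOT (x1 AND x5) OR x1
(Implication elimination: A → B = NOT A OR B)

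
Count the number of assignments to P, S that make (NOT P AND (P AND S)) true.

No assignment satisfies the expression.
Count: 0 out of 4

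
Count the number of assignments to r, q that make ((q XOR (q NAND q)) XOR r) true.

Satisfying assignments: (0,0), (0,1)
Count: 2 out of 4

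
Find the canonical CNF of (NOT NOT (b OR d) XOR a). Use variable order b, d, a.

(b OR d OR a) AND (b OR NOT d OR NOT a) AND (NOT b OR d OR NOT a) AND (NOT b OR NOT d OR NOT a)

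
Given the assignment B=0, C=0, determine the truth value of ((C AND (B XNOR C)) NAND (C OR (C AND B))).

Substituting: ((0 AND (0 XNOR 0)) NAND (0 OR (0 AND 0)))
= 1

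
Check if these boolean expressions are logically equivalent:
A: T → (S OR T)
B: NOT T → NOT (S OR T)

No, Inverse is not equivalent to original (counterexample: T=0, S=1)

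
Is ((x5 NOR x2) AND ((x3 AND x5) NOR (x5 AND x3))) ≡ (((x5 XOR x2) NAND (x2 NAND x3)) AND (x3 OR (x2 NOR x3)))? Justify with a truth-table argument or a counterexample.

No. Counterexample: with x3=1, x2=1, x5=0, Expression 1 = 0 but Expression 2 = 1.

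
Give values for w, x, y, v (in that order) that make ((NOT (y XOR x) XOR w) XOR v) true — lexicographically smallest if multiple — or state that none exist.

w=0, x=0, y=0, v=0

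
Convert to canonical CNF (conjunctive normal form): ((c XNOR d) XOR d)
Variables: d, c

(d OR NOT c) AND (NOT d OR NOT c)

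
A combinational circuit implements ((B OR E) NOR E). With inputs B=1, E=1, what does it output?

Substituting: ((1 OR 1) NOR 1)
= 0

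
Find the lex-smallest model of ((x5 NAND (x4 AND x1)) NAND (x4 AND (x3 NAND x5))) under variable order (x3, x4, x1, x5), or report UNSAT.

x3=0, x4=0, x1=0, x5=0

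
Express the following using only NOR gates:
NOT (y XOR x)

(((((y NOR x) NOR (y NOR x)) NOR ((y NOR x) NOR (y NOR x))) NOR ((((y NOR y) NOR (x NOR x)) NOR ((y NOR y) NOR (x NOR x))) NOR (((y NOR y) NOR (x NOR x)) NOR ((y NOR y) NOR (x NOR x))))) NOR ((((y NOR x) NOR (y NOR x)) NOR ((y NOR x) NOR (y NOR x))) NOR ((((y NOR y) NOR (x NOR x)) NOR ((y NOR y) NOR (x NOR x))) NOR (((y NOR y) NOR (x NOR x)) NOR ((y NOR y) NOR (x NOR x))))))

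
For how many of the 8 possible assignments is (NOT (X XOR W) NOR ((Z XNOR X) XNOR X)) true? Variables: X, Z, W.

Satisfying assignments: (0,0,1), (1,0,0)
Count: 2 out of 8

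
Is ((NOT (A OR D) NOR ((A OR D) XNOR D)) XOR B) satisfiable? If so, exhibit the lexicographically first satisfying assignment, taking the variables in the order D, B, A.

D=0, B=0, A=1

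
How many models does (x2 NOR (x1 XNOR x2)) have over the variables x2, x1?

Satisfying assignments: (0,1)
Count: 1 out of 4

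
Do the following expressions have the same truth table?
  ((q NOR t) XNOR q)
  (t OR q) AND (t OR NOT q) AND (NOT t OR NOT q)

Yes, they are equivalent — the two output columns agree on all 4 assignments:
t | q | Expression 1 | Expression 2
-----------------------------------
0 | 0 | 0 | 0
0 | 1 | 0 | 0
1 | 0 | 1 | 1
1 | 1 | 0 | 0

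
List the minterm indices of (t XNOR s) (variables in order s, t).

Σm(0, 3) = (NOT s AND NOT t) OR (s AND t)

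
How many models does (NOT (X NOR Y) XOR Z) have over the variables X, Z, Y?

Satisfying assignments: (0,0,1), (0,1,0), (1,0,0), (1,0,1)
Count: 4 out of 8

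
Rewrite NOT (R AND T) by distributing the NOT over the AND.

NOT R OR NOT T
De Morgan's: NOT(AND of terms) = OR of negations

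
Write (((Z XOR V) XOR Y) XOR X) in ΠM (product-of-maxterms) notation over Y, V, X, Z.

ΠM(0, 3, 5, 6, 9, 10, 12, 15) = (Y OR V OR X OR Z) AND (Y OR V OR NOT X OR NOT Z) AND (Y OR NOT V OR X OR NOT Z) AND (Y OR NOT V OR NOT X OR Z) AND (NOT Y OR V OR X OR NOT Z) AND (NOT Y OR V OR NOT X OR Z) AND (NOT Y OR NOT V OR X OR Z) AND (NOT Y OR NOT V OR NOT X OR NOT Z)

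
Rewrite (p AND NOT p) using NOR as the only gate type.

((p NOR p) NOR ((p NOR p) NOR (p NOR p)))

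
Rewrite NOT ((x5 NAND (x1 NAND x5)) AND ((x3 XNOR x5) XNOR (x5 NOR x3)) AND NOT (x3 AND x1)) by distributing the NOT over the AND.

NOT (x5 NAND (x1 NAND x5)) OR NOT ((x3 XNOR x5) XNOR (x5 NOR x3)) OR (x3 AND x1)
De Morgan's: NOT(AND of terms) = OR of negations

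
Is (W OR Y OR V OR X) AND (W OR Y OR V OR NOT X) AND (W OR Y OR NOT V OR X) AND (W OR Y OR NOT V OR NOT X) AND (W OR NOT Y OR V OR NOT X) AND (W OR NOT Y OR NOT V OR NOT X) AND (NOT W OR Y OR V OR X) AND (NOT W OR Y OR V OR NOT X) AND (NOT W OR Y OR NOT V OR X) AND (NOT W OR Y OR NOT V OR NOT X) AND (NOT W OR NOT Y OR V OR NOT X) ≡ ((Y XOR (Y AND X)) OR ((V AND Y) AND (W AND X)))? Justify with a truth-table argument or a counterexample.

Yes, they are equivalent — the two output columns agree on all 16 assignments:
W | Y | V | X | Expression 1 | Expression 2
-------------------------------------------
0 | 0 | 0 | 0 | 0 | 0
0 | 0 | 0 | 1 | 0 | 0
0 | 0 | 1 | 0 | 0 | 0
0 | 0 | 1 | 1 | 0 | 0
0 | 1 | 0 | 0 | 1 | 1
0 | 1 | 0 | 1 | 0 | 0
0 | 1 | 1 | 0 | 1 | 1
0 | 1 | 1 | 1 | 0 | 0
1 | 0 | 0 | 0 | 0 | 0
1 | 0 | 0 | 1 | 0 | 0
1 | 0 | 1 | 0 | 0 | 0
1 | 0 | 1 | 1 | 0 | 0
1 | 1 | 0 | 0 | 1 | 1
1 | 1 | 0 | 1 | 0 | 0
1 | 1 | 1 | 0 | 1 | 1
1 | 1 | 1 | 1 | 1 | 1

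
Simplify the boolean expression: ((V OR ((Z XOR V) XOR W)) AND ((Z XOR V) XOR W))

By absorption (E AND (E OR v) = E):
= ((Z XOR V) XOR W)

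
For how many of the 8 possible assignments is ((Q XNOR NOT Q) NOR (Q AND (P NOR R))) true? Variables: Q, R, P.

Satisfying assignments: (0,0,0), (0,0,1), (0,1,0), (0,1,1), (1,0,1), (1,1,0), (1,1,1)
Count: 7 out of 8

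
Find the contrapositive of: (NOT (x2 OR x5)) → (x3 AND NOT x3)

Contrapositive: NOT (x3 AND NOT x3) → (x2 OR x5)
Note: A statement and its contrapositive are logically equivalent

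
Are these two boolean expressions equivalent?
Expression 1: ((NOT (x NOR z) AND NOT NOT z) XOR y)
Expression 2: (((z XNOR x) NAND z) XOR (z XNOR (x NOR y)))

No. Counterexample: with z=0, x=0, y=0, Expression 1 = 0 but Expression 2 = 1.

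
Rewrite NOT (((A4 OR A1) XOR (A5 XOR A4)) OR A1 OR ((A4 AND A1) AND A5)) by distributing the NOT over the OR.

NOT ((A4 OR A1) XOR (A5 XOR A4)) AND NOT A1 AND NOT ((A4 AND A1) AND A5)
De Morgan's: NOT(OR of terms) = AND of negations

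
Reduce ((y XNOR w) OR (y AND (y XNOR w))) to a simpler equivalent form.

By absorption (E OR (E AND v) = E):
= (y XNOR w)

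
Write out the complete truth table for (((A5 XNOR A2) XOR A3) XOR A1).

A3 | A1 | A5 | A2 | Output
--------------------------
0 | 0 | 0 | 0 | 1
0 | 0 | 0 | 1 | 0
0 | 0 | 1 | 0 | 0
0 | 0 | 1 | 1 | 1
0 | 1 | 0 | 0 | 0
0 | 1 | 0 | 1 | 1
0 | 1 | 1 | 0 | 1
0 | 1 | 1 | 1 | 0
1 | 0 | 0 | 0 | 0
1 | 0 | 0 | 1 | 1
1 | 0 | 1 | 0 | 1
1 | 0 | 1 | 1 | 0
1 | 1 | 0 | 0 | 1
1 | 1 | 0 | 1 | 0
1 | 1 | 1 | 0 | 0
1 | 1 | 1 | 1 | 1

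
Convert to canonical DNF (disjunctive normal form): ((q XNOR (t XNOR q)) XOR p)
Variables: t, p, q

(NOT t AND p AND NOT q) OR (NOT t AND p AND q) OR (t AND NOT p AND NOT q) OR (t AND NOT p AND q)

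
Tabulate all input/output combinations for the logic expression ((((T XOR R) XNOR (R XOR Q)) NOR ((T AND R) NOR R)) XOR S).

R | Q | T | S | Output
----------------------
0 | 0 | 0 | 0 | 0
0 | 0 | 0 | 1 | 1
0 | 0 | 1 | 0 | 0
0 | 0 | 1 | 1 | 1
0 | 1 | 0 | 0 | 0
0 | 1 | 0 | 1 | 1
0 | 1 | 1 | 0 | 0
0 | 1 | 1 | 1 | 1
1 | 0 | 0 | 0 | 0
1 | 0 | 0 | 1 | 1
1 | 0 | 1 | 0 | 1
1 | 0 | 1 | 1 | 0
1 | 1 | 0 | 0 | 1
1 | 1 | 0 | 1 | 0
1 | 1 | 1 | 0 | 0
1 | 1 | 1 | 1 | 1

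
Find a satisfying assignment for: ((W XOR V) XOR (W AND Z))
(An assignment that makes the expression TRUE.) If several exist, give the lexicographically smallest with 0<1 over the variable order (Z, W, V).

Z=0, W=0, V=1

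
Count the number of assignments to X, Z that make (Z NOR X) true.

Satisfying assignments: (0,0)
Count: 1 out of 4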